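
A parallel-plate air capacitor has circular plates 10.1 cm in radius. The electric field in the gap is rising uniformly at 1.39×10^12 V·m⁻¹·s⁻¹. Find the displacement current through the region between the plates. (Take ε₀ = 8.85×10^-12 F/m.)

0.394 A

With a uniform field, Φ_E = EA, so I_d = ε₀ A dE/dt = 0.394 A.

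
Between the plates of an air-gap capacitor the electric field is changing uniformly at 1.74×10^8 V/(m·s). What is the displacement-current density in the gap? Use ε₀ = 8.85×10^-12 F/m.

1.54×10^-3 A/m²

J_d = ε₀ dE/dt = (8.85×10^-12)(1.74×10^8) = 1.54×10^-3 A/m².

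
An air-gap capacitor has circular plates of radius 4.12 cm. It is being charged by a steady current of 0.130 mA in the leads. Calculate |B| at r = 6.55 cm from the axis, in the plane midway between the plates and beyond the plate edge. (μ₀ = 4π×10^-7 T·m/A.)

Between the plates the displacement current equals the wire current: I_d = 0.130 mA = 1.30×10^-4 A.
Outside the plates the loop encloses all of I_d, so B·2πr = μ₀ I_d and B = 3.97×10^-10 T.

3.97×10^-10 T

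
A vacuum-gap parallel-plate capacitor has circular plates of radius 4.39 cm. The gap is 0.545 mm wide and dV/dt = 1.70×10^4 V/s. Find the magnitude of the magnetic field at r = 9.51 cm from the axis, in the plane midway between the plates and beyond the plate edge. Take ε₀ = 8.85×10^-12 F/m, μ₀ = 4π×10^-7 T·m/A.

I_d = C dV/dt with C = ε₀πR²/d = 9.832×10^-11 F, so I_d = (9.832×10^-11)(1.70×10^4) = 1.671×10^-6 A.
Outside the plates the loop encloses all of I_d, so B·2πr = μ₀ I_d and B = 3.51×10^-12 T.

3.51×10^-12 T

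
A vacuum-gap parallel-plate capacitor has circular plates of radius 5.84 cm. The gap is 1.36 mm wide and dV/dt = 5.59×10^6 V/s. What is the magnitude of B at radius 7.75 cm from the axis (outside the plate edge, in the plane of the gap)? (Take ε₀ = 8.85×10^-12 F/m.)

dE/dt = (dV/dt)/d = 4.110×10^9 V/(m·s); I_d = ε₀(πR²)(dE/dt) = (8.85×10^-12)(0.01071)(4.110×10^9) = 3.896×10^-4 A.
With r > R the enclosed displacement current is the full I_d; B = μ₀ I_d / (2πr) = 1.01×10^-9 T.

1.01×10^-9 T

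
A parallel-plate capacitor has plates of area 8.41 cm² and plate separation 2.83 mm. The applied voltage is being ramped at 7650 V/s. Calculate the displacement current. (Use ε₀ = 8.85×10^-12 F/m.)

C = ε₀A/d = (8.85×10^-12)(8.41×10^-4)/(2.83×10^-3) = 2.630×10^-12 F.
I_d = C dV/dt = (2.630×10^-12)(7650) = 2.01×10^-8 A.

2.01×10^-8 A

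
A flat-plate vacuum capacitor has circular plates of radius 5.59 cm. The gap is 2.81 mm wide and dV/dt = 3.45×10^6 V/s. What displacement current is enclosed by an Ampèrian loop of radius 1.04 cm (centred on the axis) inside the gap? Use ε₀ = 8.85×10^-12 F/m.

3.69×10^-6 A

With E = V/d, dE/dt = 1.228×10^9 V/(m·s) and πR² = 9.817×10^-3 m², giving I_d = ε₀ πR² dE/dt = 1.067×10^-4 A.
The field is uniform, so I_d,enc = I_d (r/R)² = (1.067×10^-4)(1.04/5.59)² = 3.69×10^-6 A.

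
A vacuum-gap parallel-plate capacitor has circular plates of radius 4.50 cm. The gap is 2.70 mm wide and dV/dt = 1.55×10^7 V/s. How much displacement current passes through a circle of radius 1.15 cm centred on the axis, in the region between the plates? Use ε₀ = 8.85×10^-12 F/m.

2.11×10^-5 A

dE/dt = (dV/dt)/d = 5.741×10^9 V/(m·s); I_d = ε₀(πR²)(dE/dt) = (8.85×10^-12)(6.362×10^-3)(5.741×10^9) = 3.232×10^-4 A.
The field is uniform, so I_d,enc = I_d (r/R)² = (3.232×10^-4)(1.15/4.50)² = 2.11×10^-5 A.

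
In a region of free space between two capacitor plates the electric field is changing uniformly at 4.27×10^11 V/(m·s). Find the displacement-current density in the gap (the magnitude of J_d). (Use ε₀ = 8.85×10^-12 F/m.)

3.78 A/m²

J_d = ε₀ ∂E/∂t, so J_d = 3.78 A/m².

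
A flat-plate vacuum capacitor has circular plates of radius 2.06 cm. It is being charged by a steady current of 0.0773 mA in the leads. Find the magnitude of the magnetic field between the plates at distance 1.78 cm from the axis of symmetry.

6.48×10^-10 T

No conduction current crosses the gap, so I_d there equals the 7.73×10^-5 A in the leads.
∮B·dl = μ₀ I_d,enc with I_d,enc = I_d r²/R² = 5.771×10^-5 A; so B = μ₀ I_d,enc/(2πr) = 6.48×10^-10 T.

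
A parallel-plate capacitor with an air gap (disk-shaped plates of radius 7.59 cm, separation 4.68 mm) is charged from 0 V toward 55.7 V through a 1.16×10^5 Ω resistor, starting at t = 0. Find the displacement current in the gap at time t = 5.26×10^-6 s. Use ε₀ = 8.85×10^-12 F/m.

1.28×10^-4 A

With C = ε₀A/d = (8.85×10^-12)(0.01810)/(4.68×10^-3) = 3.423×10^-11 F, the time constant is τ = RC = 3.971×10^-6 s, so t/τ = 1.325 and e^(−t/τ) = 0.2658.
I_d = I_cond = (V₀/R) e^(−t/τ) = (4.802×10^-4)(0.2658) = 1.28×10^-4 A.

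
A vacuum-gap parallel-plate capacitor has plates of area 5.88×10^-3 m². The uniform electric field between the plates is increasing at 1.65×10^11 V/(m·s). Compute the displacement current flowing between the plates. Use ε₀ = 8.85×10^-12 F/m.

With a uniform field, Φ_E = EA, so I_d = ε₀ A dE/dt = 8.59×10^-3 A.

8.59×10^-3 A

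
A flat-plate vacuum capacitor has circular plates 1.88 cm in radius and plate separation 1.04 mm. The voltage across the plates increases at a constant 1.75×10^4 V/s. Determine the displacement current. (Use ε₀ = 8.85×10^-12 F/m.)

1.65×10^-7 A

C = ε₀A/d = (8.85×10^-12)(1.110×10^-3)/(1.04×10^-3) = 9.446×10^-12 F.
I_d = C dV/dt = (9.446×10^-12)(1.75×10^4) = 1.65×10^-7 A.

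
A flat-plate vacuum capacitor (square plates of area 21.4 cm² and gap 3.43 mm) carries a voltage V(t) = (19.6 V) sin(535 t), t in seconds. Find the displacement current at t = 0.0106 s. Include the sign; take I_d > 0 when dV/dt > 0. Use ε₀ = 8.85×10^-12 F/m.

4.74×10^-8 A

dE/dt = (V₀ω/d)·cos(ωt) with ωt = 5.671 rad: (19.6)(535)(0.8184)/(3.43×10^-3) = 2.502×10^6 V/(m·s).
I_d = ε₀ A dE/dt = (8.85×10^-12)(2.14×10^-3)(2.502×10^6) = 4.74×10^-8 A.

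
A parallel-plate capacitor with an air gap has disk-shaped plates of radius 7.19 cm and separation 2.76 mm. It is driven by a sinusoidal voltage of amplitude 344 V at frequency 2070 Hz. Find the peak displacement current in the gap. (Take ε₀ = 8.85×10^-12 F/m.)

(dE/dt)_max = V₀ω/d = 1.622×10^9 V/(m·s); ω = 2πf = 1.301×10^4 rad/s.
I_d,max = ε₀ A (dE/dt)_max = (8.85×10^-12)(0.01624)(1.622×10^9) = 2.33×10^-4 A.

2.33×10^-4 A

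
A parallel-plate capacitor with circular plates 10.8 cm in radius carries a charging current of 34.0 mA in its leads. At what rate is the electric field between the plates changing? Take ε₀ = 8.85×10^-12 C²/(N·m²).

1.05×10^11 V/(m·s)

By continuity, I_d in the gap equals the 34.0 mA flowing in the wire.
Since I_d = ε₀ A dE/dt, dE/dt = I_d/(ε₀A) = (0.0340)/((8.85×10^-12)(0.03664)) = 1.05×10^11 V/(m·s).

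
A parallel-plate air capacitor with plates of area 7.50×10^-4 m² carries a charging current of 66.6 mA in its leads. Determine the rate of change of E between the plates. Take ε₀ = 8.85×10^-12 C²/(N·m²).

1.00×10^13 V/(m·s)

Charge continuity gives I_d = I = 0.0666 A between the plates.
Inverting I_d = ε₀ A dE/dt gives dE/dt = 0.0666 / (8.85×10^-12 · 7.50×10^-4) = 1.00×10^13 V/(m·s).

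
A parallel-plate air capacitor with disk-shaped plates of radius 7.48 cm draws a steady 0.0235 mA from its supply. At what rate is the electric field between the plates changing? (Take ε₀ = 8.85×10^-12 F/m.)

The displacement current between the plates equals the conduction current, I_d = 0.0235 mA.
Inverting I_d = ε₀ A dE/dt gives dE/dt = 2.35×10^-5 / (8.85×10^-12 · 0.01758) = 1.51×10^8 V/(m·s).

1.51×10^8 V/(m·s)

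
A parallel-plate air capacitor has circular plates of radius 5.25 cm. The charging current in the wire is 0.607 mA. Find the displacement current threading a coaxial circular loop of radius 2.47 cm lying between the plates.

Between the plates the displacement current equals the wire current: I_d = 0.607 mA = 6.07×10^-4 A.
Through an area πr² the displacement current is I_d·(πr²/πR²) = I_d (r/R)² = 1.34×10^-4 A.

1.34×10^-4 A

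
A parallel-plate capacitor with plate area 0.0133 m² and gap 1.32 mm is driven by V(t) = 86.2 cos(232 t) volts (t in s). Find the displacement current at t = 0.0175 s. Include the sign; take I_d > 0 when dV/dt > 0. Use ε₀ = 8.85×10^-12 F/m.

dE/dt = (V₀ω/d)·−sin(ωt) with ωt = 4.06 rad: (86.2)(232)(0.7946)/(1.32×10^-3) = 1.204×10^7 V/(m·s).
I_d = ε₀ A dE/dt = (8.85×10^-12)(0.0133)(1.204×10^7) = 1.42×10^-6 A.

1.42×10^-6 A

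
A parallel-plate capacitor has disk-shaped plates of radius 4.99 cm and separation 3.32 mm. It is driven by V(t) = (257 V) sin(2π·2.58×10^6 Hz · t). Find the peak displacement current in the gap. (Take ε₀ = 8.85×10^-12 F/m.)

The displacement current equals the conduction current C dV/dt, which peaks at C V₀ ω.
With C = ε₀A/d = (8.85×10^-12)(7.823×10^-3)/(3.32×10^-3) = 2.085×10^-11 F and ω = 2πf = 1.621×10^7 rad/s, I_d,max = (2.085×10^-11)(257)(1.621×10^7) = 0.0869 A.

0.0869 A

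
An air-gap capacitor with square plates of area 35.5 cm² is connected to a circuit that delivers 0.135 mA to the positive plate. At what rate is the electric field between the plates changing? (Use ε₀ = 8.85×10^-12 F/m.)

Charge continuity gives I_d = I = 1.35×10^-4 A between the plates.
Inverting I_d = ε₀ A dE/dt gives dE/dt = 1.35×10^-4 / (8.85×10^-12 · 3.55×10^-3) = 4.30×10^9 V/(m·s).

4.30×10^9 V/(m·s)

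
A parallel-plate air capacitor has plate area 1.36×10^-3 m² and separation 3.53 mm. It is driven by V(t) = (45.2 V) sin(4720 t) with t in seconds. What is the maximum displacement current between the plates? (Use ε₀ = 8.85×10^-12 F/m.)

(dE/dt)_max = V₀ω/d = 6.044×10^7 V/(m·s); ω = 4720 rad/s.
I_d,max = ε₀ A (dE/dt)_max = (8.85×10^-12)(1.36×10^-3)(6.044×10^7) = 7.27×10^-7 A.

7.27×10^-7 A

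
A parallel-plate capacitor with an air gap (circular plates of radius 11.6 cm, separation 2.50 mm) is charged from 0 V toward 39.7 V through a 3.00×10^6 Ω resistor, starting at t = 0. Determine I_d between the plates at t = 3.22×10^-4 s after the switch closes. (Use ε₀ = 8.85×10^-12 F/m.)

6.46×10^-6 A

C = ε₀A/d = (8.85×10^-12)(0.04227)/(2.50×10^-3) = 1.496×10^-10 F and τ = RC = 4.488×10^-4 s. I_d in the gap equals the RC charging current.
I_d(t) = (V₀/R) e^(−t/τ) = 1.323×10^-5 · e^(−0.7175) = 6.46×10^-6 A.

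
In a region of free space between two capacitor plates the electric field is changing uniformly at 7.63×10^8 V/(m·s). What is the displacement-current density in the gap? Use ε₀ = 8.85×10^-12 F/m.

6.75×10^-3 A/m²

J_d = ε₀ dE/dt = (8.85×10^-12)(7.63×10^8) = 6.75×10^-3 A/m².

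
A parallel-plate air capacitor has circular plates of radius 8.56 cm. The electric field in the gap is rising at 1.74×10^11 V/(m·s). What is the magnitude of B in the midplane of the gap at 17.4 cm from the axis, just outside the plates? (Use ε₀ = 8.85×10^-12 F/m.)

4.07×10^-8 T

Total displacement current: I_d = ε₀(πR²)(dE/dt) = (8.85×10^-12)(0.02302)(1.74×10^11) = 0.03545 A.
For r ≥ R the full I_d is enclosed: B = μ₀ I_d/(2πr) = (4π×10^-7)(0.03545)/(2π·0.174) = 4.07×10^-8 T.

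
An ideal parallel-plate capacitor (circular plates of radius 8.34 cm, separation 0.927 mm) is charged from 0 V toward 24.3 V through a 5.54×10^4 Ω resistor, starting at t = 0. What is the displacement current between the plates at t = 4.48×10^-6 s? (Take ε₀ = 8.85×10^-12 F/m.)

2.98×10^-4 A

With C = ε₀A/d = (8.85×10^-12)(0.02185)/(9.27×10^-4) = 2.086×10^-10 F, the time constant is τ = RC = 1.156×10^-5 s, so t/τ = 0.3875 and e^(−t/τ) = 0.6788.
I_d = I_cond = (V₀/R) e^(−t/τ) = (4.386×10^-4)(0.6788) = 2.98×10^-4 A.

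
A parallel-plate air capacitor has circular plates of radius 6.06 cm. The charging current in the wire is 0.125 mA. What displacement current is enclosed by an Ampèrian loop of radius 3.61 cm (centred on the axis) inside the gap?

4.44×10^-5 A

Between the plates the displacement current equals the wire current: I_d = 0.125 mA = 1.25×10^-4 A.
Since J_d is uniform, the enclosed fraction is (r/R)² = 0.3549, giving I_d,enc = 4.44×10^-5 A.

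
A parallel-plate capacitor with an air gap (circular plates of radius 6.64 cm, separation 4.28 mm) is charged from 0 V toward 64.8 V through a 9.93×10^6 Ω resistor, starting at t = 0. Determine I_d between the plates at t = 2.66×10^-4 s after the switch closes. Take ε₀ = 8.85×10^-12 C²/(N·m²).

2.56×10^-6 A

With C = ε₀A/d = (8.85×10^-12)(0.01385)/(4.28×10^-3) = 2.864×10^-11 F, the time constant is τ = RC = 2.844×10^-4 s, so t/τ = 0.9353 and e^(−t/τ) = 0.3925.
I_d = I_cond = (V₀/R) e^(−t/τ) = (6.526×10^-6)(0.3925) = 2.56×10^-6 A.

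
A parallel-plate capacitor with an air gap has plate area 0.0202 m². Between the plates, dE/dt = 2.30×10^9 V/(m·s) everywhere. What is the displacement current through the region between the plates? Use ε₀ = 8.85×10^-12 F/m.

With a uniform field, Φ_E = EA, so I_d = ε₀ A dE/dt = 4.11×10^-4 A.

4.11×10^-4 A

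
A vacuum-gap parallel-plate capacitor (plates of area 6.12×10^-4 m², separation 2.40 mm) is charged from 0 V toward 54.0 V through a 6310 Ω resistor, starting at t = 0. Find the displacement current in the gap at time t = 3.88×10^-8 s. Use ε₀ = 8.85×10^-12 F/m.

5.61×10^-4 A

C = ε₀A/d = (8.85×10^-12)(6.12×10^-4)/(2.40×10^-3) = 2.257×10^-12 F and τ = RC = 1.424×10^-8 s. I_d in the gap equals the RC charging current.
I_d(t) = (V₀/R) e^(−t/τ) = 8.558×10^-3 · e^(−2.725) = 5.61×10^-4 A.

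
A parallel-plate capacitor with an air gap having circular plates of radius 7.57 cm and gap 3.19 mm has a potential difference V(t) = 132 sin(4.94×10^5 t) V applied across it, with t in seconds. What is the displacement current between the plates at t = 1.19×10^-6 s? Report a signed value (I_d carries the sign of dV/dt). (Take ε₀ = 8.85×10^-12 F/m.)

C = ε₀A/d = (8.85×10^-12)(0.01800)/(3.19×10^-3) = 4.994×10^-11 F. dV/dt = V₀ω·cos(ωt); at ωt = 0.58786 rad this factor is 0.8321.
I_d = C dV/dt = (4.994×10^-11)(132)(4.94×10^5)(0.8321) = 2.71×10^-3 A.

2.71×10^-3 A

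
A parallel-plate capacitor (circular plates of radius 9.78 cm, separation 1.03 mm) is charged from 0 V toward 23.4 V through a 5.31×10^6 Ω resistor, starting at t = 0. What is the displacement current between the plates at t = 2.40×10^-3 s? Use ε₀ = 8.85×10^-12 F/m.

7.65×10^-7 A

C = ε₀A/d = (8.85×10^-12)(0.03005)/(1.03×10^-3) = 2.582×10^-10 F and τ = RC = 1.371×10^-3 s. I_d in the gap equals the RC charging current.
I_d(t) = (V₀/R) e^(−t/τ) = 4.407×10^-6 · e^(−1.751) = 7.65×10^-7 A.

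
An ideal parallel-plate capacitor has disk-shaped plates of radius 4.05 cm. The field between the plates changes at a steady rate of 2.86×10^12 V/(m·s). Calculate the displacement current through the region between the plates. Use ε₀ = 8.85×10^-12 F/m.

0.130 A

The displacement current is ε₀ times dΦ_E/dt = ε₀ A dE/dt = (8.85×10^-12)(5.153×10^-3)(2.86×10^12) = 0.130 A.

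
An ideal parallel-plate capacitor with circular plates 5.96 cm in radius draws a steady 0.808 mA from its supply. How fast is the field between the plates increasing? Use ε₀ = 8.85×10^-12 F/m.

8.18×10^9 V/(m·s)

By continuity, I_d in the gap equals the 0.808 mA flowing in the wire.
Then dE/dt = I_d/(ε₀A) = 8.18×10^9 V/(m·s).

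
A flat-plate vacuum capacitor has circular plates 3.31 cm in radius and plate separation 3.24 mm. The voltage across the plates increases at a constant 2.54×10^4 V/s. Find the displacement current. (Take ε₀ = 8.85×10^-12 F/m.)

The displacement current equals the charging current C dV/dt. With C = ε₀A/d = (8.85×10^-12)(3.442×10^-3)/(3.24×10^-3) = 9.402×10^-12 F, I_d = (9.402×10^-12)(2.54×10^4) = 2.39×10^-7 A.

2.39×10^-7 A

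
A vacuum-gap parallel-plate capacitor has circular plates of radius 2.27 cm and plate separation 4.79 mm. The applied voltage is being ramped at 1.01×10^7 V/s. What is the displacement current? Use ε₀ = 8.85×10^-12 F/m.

The displacement current equals the charging current C dV/dt. With C = ε₀A/d = (8.85×10^-12)(1.619×10^-3)/(4.79×10^-3) = 2.991×10^-12 F, I_d = (2.991×10^-12)(1.01×10^7) = 3.02×10^-5 A.

3.02×10^-5 A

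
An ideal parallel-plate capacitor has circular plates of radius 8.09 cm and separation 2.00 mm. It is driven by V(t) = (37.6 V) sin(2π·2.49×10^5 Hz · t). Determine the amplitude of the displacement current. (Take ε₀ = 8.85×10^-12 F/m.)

C = ε₀A/d = (8.85×10^-12)(0.02056)/(2.00×10^-3) = 9.098×10^-11 F; ω = 2πf = 1.565×10^6 rad/s.
I_d = C dV/dt, so |I_d|_max = C V₀ ω = (9.098×10^-11)(37.6)(1.565×10^6) = 5.35×10^-3 A.

5.35×10^-3 A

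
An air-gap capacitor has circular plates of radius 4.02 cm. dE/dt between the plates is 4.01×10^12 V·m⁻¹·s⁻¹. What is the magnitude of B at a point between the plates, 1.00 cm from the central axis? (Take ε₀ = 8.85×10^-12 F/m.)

Through the whole plate area (πR² = 5.077×10^-3 m²), I_d = ε₀ πR² dE/dt = 0.1802 A.
An Ampèrian loop of radius r encloses a fraction (r/R)² of I_d. Then B·2πr = μ₀ I_d (r/R)², giving B = μ₀ I_d r/(2πR²) = 2.23×10^-7 T.

2.23×10^-7 T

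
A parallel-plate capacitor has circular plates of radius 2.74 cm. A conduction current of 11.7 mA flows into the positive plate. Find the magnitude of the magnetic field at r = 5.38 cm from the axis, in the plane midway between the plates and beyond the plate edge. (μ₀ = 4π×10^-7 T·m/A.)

4.35×10^-8 T

By continuity the displacement current in the gap matches the conduction current: I_d = 0.0117 A.
Outside the plates the loop encloses all of I_d, so B·2πr = μ₀ I_d and B = 4.35×10^-8 T.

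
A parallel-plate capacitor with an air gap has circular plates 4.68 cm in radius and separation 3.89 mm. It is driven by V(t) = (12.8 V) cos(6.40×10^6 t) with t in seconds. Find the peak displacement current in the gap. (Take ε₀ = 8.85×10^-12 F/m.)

1.28×10^-3 A

(dE/dt)_max = V₀ω/d = 2.106×10^10 V/(m·s); ω = 6.40×10^6 rad/s.
I_d,max = ε₀ A (dE/dt)_max = (8.85×10^-12)(6.881×10^-3)(2.106×10^10) = 1.28×10^-3 A.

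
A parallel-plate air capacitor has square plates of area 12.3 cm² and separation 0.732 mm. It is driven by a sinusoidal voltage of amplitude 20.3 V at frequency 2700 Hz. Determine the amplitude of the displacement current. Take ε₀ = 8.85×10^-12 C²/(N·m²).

5.12×10^-6 A

C = ε₀A/d = (8.85×10^-12)(1.23×10^-3)/(7.32×10^-4) = 1.487×10^-11 F; ω = 2πf = 1.696×10^4 rad/s.
I_d = C dV/dt, so |I_d|_max = C V₀ ω = (1.487×10^-11)(20.3)(1.696×10^4) = 5.12×10^-6 A.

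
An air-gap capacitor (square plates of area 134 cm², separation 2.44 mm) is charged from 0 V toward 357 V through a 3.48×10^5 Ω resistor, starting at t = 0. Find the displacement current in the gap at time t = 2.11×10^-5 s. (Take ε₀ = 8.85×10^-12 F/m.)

2.95×10^-4 A

With C = ε₀A/d = (8.85×10^-12)(0.0134)/(2.44×10^-3) = 4.860×10^-11 F, the time constant is τ = RC = 1.691×10^-5 s, so t/τ = 1.248 and e^(−t/τ) = 0.2871.
I_d = I_cond = (V₀/R) e^(−t/τ) = (1.026×10^-3)(0.2871) = 2.95×10^-4 A.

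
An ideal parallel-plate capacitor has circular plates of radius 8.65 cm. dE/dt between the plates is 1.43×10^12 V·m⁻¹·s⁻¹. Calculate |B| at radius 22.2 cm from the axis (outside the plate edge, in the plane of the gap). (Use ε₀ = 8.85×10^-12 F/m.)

I_d = ε₀ dΦ_E/dt = ε₀ πR² (dE/dt) = (8.85×10^-12)(0.02351)(1.43×10^12) = 0.2975 A through the full plate area.
With r > R the enclosed displacement current is the full I_d; B = μ₀ I_d / (2πr) = 2.68×10^-7 T.

2.68×10^-7 T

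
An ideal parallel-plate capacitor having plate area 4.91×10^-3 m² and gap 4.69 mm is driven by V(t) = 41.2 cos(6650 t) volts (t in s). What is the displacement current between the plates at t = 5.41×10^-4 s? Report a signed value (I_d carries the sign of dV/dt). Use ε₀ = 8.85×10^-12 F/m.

dV/dt = (41.2)(6650)·−sin(3.59765) = 1.207×10^5 V/s.
I_d = C dV/dt with C = ε₀A/d = (8.85×10^-12)(4.91×10^-3)/(4.69×10^-3) = 9.265×10^-12 F, so I_d = (9.265×10^-12)(1.207×10^5) = 1.12×10^-6 A.

1.12×10^-6 A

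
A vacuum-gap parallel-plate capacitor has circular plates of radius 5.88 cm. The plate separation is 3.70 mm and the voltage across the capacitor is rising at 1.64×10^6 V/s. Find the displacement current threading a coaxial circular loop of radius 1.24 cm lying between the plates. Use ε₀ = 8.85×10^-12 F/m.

With E = V/d, dE/dt = 4.432×10^8 V/(m·s) and πR² = 0.01086 m², giving I_d = ε₀ πR² dE/dt = 4.260×10^-5 A.
Through an area πr² the displacement current is I_d·(πr²/πR²) = I_d (r/R)² = 1.89×10^-6 A.

1.89×10^-6 A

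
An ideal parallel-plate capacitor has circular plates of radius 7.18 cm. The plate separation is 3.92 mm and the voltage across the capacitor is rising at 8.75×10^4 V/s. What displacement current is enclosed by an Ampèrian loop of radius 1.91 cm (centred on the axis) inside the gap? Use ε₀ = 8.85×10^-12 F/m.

2.26×10^-7 A

With E = V/d, dE/dt = 2.232×10^7 V/(m·s) and πR² = 0.01620 m², giving I_d = ε₀ πR² dE/dt = 3.200×10^-6 A.
Since J_d is uniform, the enclosed fraction is (r/R)² = 0.07076, giving I_d,enc = 2.26×10^-7 A.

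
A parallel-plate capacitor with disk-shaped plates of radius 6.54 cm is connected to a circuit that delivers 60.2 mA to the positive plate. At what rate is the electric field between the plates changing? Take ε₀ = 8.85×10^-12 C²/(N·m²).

5.06×10^11 V/(m·s)

By continuity, I_d in the gap equals the 60.2 mA flowing in the wire.
Then dE/dt = I_d/(ε₀A) = 5.06×10^11 V/(m·s).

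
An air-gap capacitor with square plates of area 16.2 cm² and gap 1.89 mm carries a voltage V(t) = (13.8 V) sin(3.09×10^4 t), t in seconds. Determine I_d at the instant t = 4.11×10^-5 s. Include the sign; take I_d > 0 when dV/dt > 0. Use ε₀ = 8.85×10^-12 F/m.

C = ε₀A/d = (8.85×10^-12)(1.62×10^-3)/(1.89×10^-3) = 7.586×10^-12 F. dV/dt = V₀ω·cos(ωt); at ωt = 1.26999 rad this factor is 0.2963.
I_d = C dV/dt = (7.586×10^-12)(13.8)(3.09×10^4)(0.2963) = 9.58×10^-7 A.

9.58×10^-7 A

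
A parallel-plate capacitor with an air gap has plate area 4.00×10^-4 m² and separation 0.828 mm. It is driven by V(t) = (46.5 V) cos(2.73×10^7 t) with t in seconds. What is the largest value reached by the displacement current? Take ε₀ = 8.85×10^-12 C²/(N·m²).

C = ε₀A/d = (8.85×10^-12)(4.00×10^-4)/(8.28×10^-4) = 4.275×10^-12 F; ω = 2.73×10^7 rad/s.
I_d = C dV/dt, so |I_d|_max = C V₀ ω = (4.275×10^-12)(46.5)(2.73×10^7) = 5.43×10^-3 A.

5.43×10^-3 A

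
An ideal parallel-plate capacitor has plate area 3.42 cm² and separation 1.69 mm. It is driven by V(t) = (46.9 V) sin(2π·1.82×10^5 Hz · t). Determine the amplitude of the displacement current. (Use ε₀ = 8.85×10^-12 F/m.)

9.61×10^-5 A

The displacement current equals the conduction current C dV/dt, which peaks at C V₀ ω.
With C = ε₀A/d = (8.85×10^-12)(3.42×10^-4)/(1.69×10^-3) = 1.791×10^-12 F and ω = 2πf = 1.144×10^6 rad/s, I_d,max = (1.791×10^-12)(46.9)(1.144×10^6) = 9.61×10^-5 A.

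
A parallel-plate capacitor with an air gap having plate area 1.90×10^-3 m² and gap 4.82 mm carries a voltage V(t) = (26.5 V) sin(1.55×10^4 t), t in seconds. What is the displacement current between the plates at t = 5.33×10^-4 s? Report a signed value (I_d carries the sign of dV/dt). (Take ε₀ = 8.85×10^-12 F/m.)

dE/dt = (V₀ω/d)·cos(ωt) with ωt = 8.2615 rad: (26.5)(1.55×10^4)(-0.3963)/(4.82×10^-3) = -3.377×10^7 V/(m·s).
I_d = ε₀ A dE/dt = (8.85×10^-12)(1.90×10^-3)(-3.377×10^7) = -5.68×10^-7 A.

-5.68×10^-7 A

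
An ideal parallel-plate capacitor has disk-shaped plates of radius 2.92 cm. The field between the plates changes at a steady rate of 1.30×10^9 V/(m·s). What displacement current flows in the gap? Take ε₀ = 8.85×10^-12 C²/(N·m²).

With a uniform field, Φ_E = EA, so I_d = ε₀ A dE/dt = 3.08×10^-5 A.

3.08×10^-5 A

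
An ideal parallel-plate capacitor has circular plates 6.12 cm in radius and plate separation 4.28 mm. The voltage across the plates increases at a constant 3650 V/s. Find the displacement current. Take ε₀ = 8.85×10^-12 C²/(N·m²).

C = ε₀A/d = (8.85×10^-12)(0.01177)/(4.28×10^-3) = 2.434×10^-11 F.
I_d = C dV/dt = (2.434×10^-11)(3650) = 8.88×10^-8 A.

8.88×10^-8 A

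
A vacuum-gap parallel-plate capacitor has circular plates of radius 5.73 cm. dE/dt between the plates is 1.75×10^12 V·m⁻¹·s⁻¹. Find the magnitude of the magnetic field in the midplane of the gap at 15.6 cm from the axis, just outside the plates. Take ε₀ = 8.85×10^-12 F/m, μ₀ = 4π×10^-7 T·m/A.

Through the whole plate area (πR² = 0.01031 m²), I_d = ε₀ πR² dE/dt = 0.1597 A.
For r ≥ R the full I_d is enclosed: B = μ₀ I_d/(2πr) = (4π×10^-7)(0.1597)/(2π·0.156) = 2.05×10^-7 T.

2.05×10^-7 T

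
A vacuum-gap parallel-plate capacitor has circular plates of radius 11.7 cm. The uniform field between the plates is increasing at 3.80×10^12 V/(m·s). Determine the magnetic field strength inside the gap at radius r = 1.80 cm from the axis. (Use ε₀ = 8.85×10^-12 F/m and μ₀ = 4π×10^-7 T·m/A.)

3.80×10^-7 T

I_d = ε₀ dΦ_E/dt = ε₀ πR² (dE/dt) = (8.85×10^-12)(0.04301)(3.80×10^12) = 1.446 A through the full plate area.
∮B·dl = μ₀ I_d,enc with I_d,enc = I_d r²/R² = 0.03422 A; so B = μ₀ I_d,enc/(2πr) = 3.80×10^-7 T.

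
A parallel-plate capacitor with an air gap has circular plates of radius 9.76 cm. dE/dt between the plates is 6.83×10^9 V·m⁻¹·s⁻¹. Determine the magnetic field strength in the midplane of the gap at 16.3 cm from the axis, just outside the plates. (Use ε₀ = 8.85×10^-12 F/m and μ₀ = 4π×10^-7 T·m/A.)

I_d = ε₀ dΦ_E/dt = ε₀ πR² (dE/dt) = (8.85×10^-12)(0.02993)(6.83×10^9) = 1.809×10^-3 A through the full plate area.
With r > R the enclosed displacement current is the full I_d; B = μ₀ I_d / (2πr) = 2.22×10^-9 T.

2.22×10^-9 T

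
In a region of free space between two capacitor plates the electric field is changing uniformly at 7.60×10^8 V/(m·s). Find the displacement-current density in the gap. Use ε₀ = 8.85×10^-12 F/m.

J_d = ε₀ dE/dt = (8.85×10^-12)(7.60×10^8) = 6.73×10^-3 A/m².

6.73×10^-3 A/m²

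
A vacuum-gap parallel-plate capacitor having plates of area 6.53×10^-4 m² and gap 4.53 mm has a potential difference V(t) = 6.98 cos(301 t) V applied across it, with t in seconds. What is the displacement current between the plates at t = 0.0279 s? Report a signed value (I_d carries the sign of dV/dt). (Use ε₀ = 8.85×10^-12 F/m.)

-2.29×10^-9 A

dE/dt = (V₀ω/d)·−sin(ωt) with ωt = 8.3979 rad: (6.98)(301)(-0.8557)/(4.53×10^-3) = -3.969×10^5 V/(m·s).
I_d = ε₀ A dE/dt = (8.85×10^-12)(6.53×10^-4)(-3.969×10^5) = -2.29×10^-9 A.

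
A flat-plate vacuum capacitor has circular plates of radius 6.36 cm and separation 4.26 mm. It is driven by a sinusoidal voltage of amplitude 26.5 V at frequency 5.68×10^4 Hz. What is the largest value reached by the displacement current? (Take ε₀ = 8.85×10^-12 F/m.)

2.50×10^-4 A

C = ε₀A/d = (8.85×10^-12)(0.01271)/(4.26×10^-3) = 2.640×10^-11 F; ω = 2πf = 3.569×10^5 rad/s.
I_d = C dV/dt, so |I_d|_max = C V₀ ω = (2.640×10^-11)(26.5)(3.569×10^5) = 2.50×10^-4 A.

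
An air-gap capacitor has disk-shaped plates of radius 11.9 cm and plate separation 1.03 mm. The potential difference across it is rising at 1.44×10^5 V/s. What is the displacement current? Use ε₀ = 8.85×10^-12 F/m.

5.50×10^-5 A

E = V/d so dE/dt = (dV/dt)/d = 1.398×10^8 V/(m·s), and I_d = ε₀ A dE/dt = (8.85×10^-12)(0.04449)(1.398×10^8) = 5.50×10^-5 A.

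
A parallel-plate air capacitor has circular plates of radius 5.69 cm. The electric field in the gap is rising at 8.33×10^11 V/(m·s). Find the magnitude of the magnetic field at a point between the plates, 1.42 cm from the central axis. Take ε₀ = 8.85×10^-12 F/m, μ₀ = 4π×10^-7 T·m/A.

I_d = ε₀ dΦ_E/dt = ε₀ πR² (dE/dt) = (8.85×10^-12)(0.01017)(8.33×10^11) = 0.07497 A through the full plate area.
An Ampèrian loop of radius r encloses a fraction (r/R)² of I_d. Then B·2πr = μ₀ I_d (r/R)², giving B = μ₀ I_d r/(2πR²) = 6.58×10^-8 T.

6.58×10^-8 T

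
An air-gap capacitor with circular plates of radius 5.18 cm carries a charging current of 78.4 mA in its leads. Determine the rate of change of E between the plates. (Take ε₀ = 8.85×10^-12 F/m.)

1.05×10^12 V/(m·s)

By continuity, I_d in the gap equals the 78.4 mA flowing in the wire.
Since I_d = ε₀ A dE/dt, dE/dt = I_d/(ε₀A) = (0.0784)/((8.85×10^-12)(8.430×10^-3)) = 1.05×10^12 V/(m·s).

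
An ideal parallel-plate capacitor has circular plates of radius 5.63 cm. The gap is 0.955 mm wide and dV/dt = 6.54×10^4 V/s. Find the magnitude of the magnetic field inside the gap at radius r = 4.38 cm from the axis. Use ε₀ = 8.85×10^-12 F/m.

dE/dt = (dV/dt)/d = 6.848×10^7 V/(m·s); I_d = ε₀(πR²)(dE/dt) = (8.85×10^-12)(9.958×10^-3)(6.848×10^7) = 6.035×10^-6 A.
An Ampèrian loop of radius r encloses a fraction (r/R)² of I_d. Then B·2πr = μ₀ I_d (r/R)², giving B = μ₀ I_d r/(2πR²) = 1.67×10^-11 T.

1.67×10^-11 T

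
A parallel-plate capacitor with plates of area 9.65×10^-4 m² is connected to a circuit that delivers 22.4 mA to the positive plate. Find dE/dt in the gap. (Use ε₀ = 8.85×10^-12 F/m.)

2.62×10^12 V/(m·s)

The displacement current between the plates equals the conduction current, I_d = 22.4 mA.
Then dE/dt = I_d/(ε₀A) = 2.62×10^12 V/(m·s).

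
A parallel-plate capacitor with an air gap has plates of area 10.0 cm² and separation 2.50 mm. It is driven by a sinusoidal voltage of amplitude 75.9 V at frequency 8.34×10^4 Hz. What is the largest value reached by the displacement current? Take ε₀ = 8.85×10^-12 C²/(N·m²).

C = ε₀A/d = (8.85×10^-12)(1.00×10^-3)/(2.50×10^-3) = 3.540×10^-12 F; ω = 2πf = 5.240×10^5 rad/s.
I_d = C dV/dt, so |I_d|_max = C V₀ ω = (3.540×10^-12)(75.9)(5.240×10^5) = 1.41×10^-4 A.

1.41×10^-4 A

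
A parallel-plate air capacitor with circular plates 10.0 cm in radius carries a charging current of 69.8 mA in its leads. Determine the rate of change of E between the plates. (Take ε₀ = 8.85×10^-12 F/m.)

2.51×10^11 V/(m·s)

Charge continuity gives I_d = I = 0.0698 A between the plates.
Inverting I_d = ε₀ A dE/dt gives dE/dt = 0.0698 / (8.85×10^-12 · 0.03142) = 2.51×10^11 V/(m·s).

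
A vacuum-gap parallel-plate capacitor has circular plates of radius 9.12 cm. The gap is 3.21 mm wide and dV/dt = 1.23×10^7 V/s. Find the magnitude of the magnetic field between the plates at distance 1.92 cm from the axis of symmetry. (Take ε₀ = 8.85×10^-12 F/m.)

dE/dt = (dV/dt)/d = 3.832×10^9 V/(m·s); I_d = ε₀(πR²)(dE/dt) = (8.85×10^-12)(0.02613)(3.832×10^9) = 8.862×10^-4 A.
An Ampèrian loop of radius r encloses a fraction (r/R)² of I_d. Then B·2πr = μ₀ I_d (r/R)², giving B = μ₀ I_d r/(2πR²) = 4.09×10^-10 T.

4.09×10^-10 T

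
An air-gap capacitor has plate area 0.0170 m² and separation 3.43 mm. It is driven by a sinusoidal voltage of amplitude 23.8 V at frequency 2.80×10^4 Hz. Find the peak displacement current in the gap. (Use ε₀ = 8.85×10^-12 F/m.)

C = ε₀A/d = (8.85×10^-12)(0.0170)/(3.43×10^-3) = 4.386×10^-11 F; ω = 2πf = 1.759×10^5 rad/s.
I_d = C dV/dt, so |I_d|_max = C V₀ ω = (4.386×10^-11)(23.8)(1.759×10^5) = 1.84×10^-4 A.

1.84×10^-4 A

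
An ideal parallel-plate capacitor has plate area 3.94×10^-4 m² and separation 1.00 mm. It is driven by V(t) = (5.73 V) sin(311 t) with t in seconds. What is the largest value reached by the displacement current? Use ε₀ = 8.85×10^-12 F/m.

6.21×10^-9 A

The displacement current equals the conduction current C dV/dt, which peaks at C V₀ ω.
With C = ε₀A/d = (8.85×10^-12)(3.94×10^-4)/(1.00×10^-3) = 3.487×10^-12 F and ω = 311 rad/s, I_d,max = (3.487×10^-12)(5.73)(311) = 6.21×10^-9 A.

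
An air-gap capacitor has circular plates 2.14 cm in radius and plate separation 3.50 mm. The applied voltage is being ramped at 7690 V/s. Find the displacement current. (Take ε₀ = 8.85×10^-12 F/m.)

2.80×10^-8 A

E = V/d so dE/dt = (dV/dt)/d = 2.197×10^6 V/(m·s), and I_d = ε₀ A dE/dt = (8.85×10^-12)(1.439×10^-3)(2.197×10^6) = 2.80×10^-8 A.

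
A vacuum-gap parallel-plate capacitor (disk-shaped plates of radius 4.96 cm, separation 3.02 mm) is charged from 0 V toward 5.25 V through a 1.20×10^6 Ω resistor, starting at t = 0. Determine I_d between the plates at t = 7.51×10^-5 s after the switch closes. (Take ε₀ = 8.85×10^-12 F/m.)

With C = ε₀A/d = (8.85×10^-12)(7.729×10^-3)/(3.02×10^-3) = 2.265×10^-11 F, the time constant is τ = RC = 2.718×10^-5 s, so t/τ = 2.763 and e^(−t/τ) = 0.06310.
I_d = I_cond = (V₀/R) e^(−t/τ) = (4.375×10^-6)(0.06310) = 2.76×10^-7 A.

2.76×10^-7 A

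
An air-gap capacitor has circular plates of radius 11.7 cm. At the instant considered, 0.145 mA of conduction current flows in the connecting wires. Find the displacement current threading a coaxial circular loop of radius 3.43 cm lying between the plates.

Between the plates the displacement current equals the wire current: I_d = 0.145 mA = 1.45×10^-4 A.
The field is uniform, so I_d,enc = I_d (r/R)² = (1.45×10^-4)(3.43/11.7)² = 1.25×10^-5 A.

1.25×10^-5 A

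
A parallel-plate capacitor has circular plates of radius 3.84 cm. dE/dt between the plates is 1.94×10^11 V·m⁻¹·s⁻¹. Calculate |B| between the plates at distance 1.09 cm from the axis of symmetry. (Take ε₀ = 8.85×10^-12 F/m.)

Total displacement current: I_d = ε₀(πR²)(dE/dt) = (8.85×10^-12)(4.632×10^-3)(1.94×10^11) = 7.953×10^-3 A.
For r < R the Ampère–Maxwell law gives B(2πr) = μ₀ I_d (r²/R²), so B = μ₀ I_d r/(2πR²) = (4π×10^-7)(7.953×10^-3)(0.0109)/(2π·0.0384²) = 1.18×10^-8 T.

1.18×10^-8 T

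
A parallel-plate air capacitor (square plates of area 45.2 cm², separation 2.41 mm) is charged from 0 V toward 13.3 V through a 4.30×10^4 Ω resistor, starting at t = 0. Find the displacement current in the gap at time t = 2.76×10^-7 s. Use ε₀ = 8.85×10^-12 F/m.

2.10×10^-4 A

With C = ε₀A/d = (8.85×10^-12)(4.52×10^-3)/(2.41×10^-3) = 1.660×10^-11 F, the time constant is τ = RC = 7.138×10^-7 s, so t/τ = 0.3867 and e^(−t/τ) = 0.6793.
I_d = I_cond = (V₀/R) e^(−t/τ) = (3.093×10^-4)(0.6793) = 2.10×10^-4 A.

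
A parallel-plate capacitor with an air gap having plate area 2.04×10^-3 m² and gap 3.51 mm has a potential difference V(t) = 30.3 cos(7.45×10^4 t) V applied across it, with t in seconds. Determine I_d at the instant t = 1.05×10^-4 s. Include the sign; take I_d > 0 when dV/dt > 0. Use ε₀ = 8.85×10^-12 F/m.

dE/dt = (V₀ω/d)·−sin(ωt) with ωt = 7.8225 rad: (30.3)(7.45×10^4)(-0.9995)/(3.51×10^-3) = -6.428×10^8 V/(m·s).
I_d = ε₀ A dE/dt = (8.85×10^-12)(2.04×10^-3)(-6.428×10^8) = -1.16×10^-5 A.

-1.16×10^-5 A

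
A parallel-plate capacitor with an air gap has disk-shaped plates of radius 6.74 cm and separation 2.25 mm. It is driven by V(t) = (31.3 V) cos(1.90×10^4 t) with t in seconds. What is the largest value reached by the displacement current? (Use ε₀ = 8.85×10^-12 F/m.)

3.34×10^-5 A

(dE/dt)_max = V₀ω/d = 2.643×10^8 V/(m·s); ω = 1.90×10^4 rad/s.
I_d,max = ε₀ A (dE/dt)_max = (8.85×10^-12)(0.01427)(2.643×10^8) = 3.34×10^-5 A.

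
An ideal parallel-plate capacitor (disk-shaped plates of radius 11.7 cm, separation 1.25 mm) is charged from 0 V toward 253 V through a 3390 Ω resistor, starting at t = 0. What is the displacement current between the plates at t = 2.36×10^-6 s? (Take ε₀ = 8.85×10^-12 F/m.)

7.58×10^-3 A

C = ε₀A/d = (8.85×10^-12)(0.04301)/(1.25×10^-3) = 3.045×10^-10 F, so τ = RC = 1.032×10^-6 s.
The conduction current is I(t) = (V₀/R) e^(−t/τ), and the displacement current between the plates equals it.
t/τ = 2.287; I_d = (253/3390) · e^(−2.287) = (0.07463)(0.1016) = 7.58×10^-3 A.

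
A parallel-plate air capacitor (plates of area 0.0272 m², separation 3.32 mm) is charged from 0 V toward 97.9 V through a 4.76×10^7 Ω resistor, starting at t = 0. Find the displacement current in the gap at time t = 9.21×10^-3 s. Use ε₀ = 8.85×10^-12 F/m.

C = ε₀A/d = (8.85×10^-12)(0.0272)/(3.32×10^-3) = 7.251×10^-11 F, so τ = RC = 3.451×10^-3 s.
The conduction current is I(t) = (V₀/R) e^(−t/τ), and the displacement current between the plates equals it.
t/τ = 2.669; I_d = (97.9/4.76×10^7) · e^(−2.669) = (2.057×10^-6)(0.06932) = 1.43×10^-7 A.

1.43×10^-7 A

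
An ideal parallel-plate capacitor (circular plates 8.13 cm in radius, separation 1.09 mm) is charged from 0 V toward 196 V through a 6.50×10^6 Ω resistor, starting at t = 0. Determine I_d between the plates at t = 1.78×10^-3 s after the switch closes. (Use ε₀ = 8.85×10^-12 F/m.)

5.94×10^-6 A

C = ε₀A/d = (8.85×10^-12)(0.02076)/(1.09×10^-3) = 1.686×10^-10 F and τ = RC = 1.096×10^-3 s. I_d in the gap equals the RC charging current.
I_d(t) = (V₀/R) e^(−t/τ) = 3.015×10^-5 · e^(−1.624) = 5.94×10^-6 A.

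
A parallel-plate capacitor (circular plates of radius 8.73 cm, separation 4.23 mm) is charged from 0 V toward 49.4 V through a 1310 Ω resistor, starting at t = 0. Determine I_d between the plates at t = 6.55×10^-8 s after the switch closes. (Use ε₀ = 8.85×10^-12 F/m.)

0.0139 A

With C = ε₀A/d = (8.85×10^-12)(0.02394)/(4.23×10^-3) = 5.009×10^-11 F, the time constant is τ = RC = 6.562×10^-8 s, so t/τ = 0.9982 and e^(−t/τ) = 0.3685.
I_d = I_cond = (V₀/R) e^(−t/τ) = (0.03771)(0.3685) = 0.0139 A.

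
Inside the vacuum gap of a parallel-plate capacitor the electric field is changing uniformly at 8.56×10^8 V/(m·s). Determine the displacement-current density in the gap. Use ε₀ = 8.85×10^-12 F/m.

The displacement-current density is ε₀ ∂E/∂t = (8.85×10^-12)(8.56×10^8) = 7.58×10^-3 A/m².

7.58×10^-3 A/m²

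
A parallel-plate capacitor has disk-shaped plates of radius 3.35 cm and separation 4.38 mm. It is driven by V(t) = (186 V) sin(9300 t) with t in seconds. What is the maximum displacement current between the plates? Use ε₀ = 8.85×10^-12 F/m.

C = ε₀A/d = (8.85×10^-12)(3.526×10^-3)/(4.38×10^-3) = 7.124×10^-12 F; ω = 9300 rad/s.
I_d = C dV/dt, so |I_d|_max = C V₀ ω = (7.124×10^-12)(186)(9300) = 1.23×10^-5 A.

1.23×10^-5 A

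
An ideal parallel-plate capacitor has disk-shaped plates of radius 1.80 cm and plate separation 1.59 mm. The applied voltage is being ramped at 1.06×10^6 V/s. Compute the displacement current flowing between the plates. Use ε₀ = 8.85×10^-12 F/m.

6.01×10^-6 A

The displacement current equals the charging current C dV/dt. With C = ε₀A/d = (8.85×10^-12)(1.018×10^-3)/(1.59×10^-3) = 5.666×10^-12 F, I_d = (5.666×10^-12)(1.06×10^6) = 6.01×10^-6 A.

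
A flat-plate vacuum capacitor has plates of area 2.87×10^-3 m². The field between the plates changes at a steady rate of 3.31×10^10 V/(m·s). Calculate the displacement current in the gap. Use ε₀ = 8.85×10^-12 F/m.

I_d = ε₀ A (dE/dt) = (8.85×10^-12)(2.87×10^-3 m²)(3.31×10^10) = 8.41×10^-4 A.

8.41×10^-4 A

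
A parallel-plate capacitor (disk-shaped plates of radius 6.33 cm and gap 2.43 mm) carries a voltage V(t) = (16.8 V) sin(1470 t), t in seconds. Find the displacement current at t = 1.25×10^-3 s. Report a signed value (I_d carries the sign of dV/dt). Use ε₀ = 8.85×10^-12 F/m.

dE/dt = (V₀ω/d)·cos(ωt) with ωt = 1.8375 rad: (16.8)(1470)(-0.2636)/(2.43×10^-3) = -2.679×10^6 V/(m·s).
I_d = ε₀ A dE/dt = (8.85×10^-12)(0.01259)(-2.679×10^6) = -2.98×10^-7 A.

-2.98×10^-7 A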